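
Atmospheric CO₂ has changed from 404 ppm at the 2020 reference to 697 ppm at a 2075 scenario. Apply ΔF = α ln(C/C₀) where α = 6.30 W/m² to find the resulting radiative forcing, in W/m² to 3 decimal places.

ΔF = 3.436 W/m²

CO₂ absorption bands are partially saturated, so forcing scales with the logarithm of the concentration ratio.
CO₂: 6.30 × ln(697/404) = 6.30 × ln(1.72525) = 6.30 × 0.54537 = 3.4358 W/m².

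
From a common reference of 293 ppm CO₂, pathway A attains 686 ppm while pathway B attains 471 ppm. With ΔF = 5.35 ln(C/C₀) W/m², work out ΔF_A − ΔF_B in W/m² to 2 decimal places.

ΔF_A = 5.35 ln(686/293) = 5.35 × 0.85071 = 4.5513 W/m².
ΔF_B = 5.35 ln(471/293) = 5.35 × 0.47469 = 2.5396 W/m².
Difference: 4.5513 − 2.5396 = 2.0117 W/m².
(Equivalently, ΔF_A − ΔF_B = 5.35 ln(686/471) = 5.35 × 0.37602 = 2.0117 W/m².)

ΔF_A − ΔF_B = 2.01 W/m²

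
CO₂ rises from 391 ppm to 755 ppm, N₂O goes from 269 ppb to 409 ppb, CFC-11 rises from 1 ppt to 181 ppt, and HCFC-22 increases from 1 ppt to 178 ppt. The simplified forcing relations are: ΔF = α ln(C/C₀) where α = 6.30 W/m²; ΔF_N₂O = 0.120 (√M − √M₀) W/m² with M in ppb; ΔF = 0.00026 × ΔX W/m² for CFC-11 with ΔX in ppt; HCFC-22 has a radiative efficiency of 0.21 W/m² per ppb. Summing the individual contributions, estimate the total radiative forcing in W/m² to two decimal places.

ΔF = 4.69 W/m²

CO₂: 6.30 × ln(755/391) = 6.30 × ln(1.93095) = 6.30 × 0.65801 = 4.1455 W/m².
N₂O: 0.120 × (√409 − √269) = 0.120 × (20.2237 − 16.4012) = 0.120 × 3.8225 = 0.4587 W/m².
CFC-11: ΔF = 0.00026 × (181 − 1) = 0.00026 × 180 = 0.0468 W/m².
HCFC-22: Δ = 178 − 1 = 177 ppt = 0.177 ppb; ΔF = 0.21 × 0.177 = 0.0372 W/m².
Total ΔF = 4.1455 + 0.4587 + 0.0468 + 0.0372 = 4.6882 W/m².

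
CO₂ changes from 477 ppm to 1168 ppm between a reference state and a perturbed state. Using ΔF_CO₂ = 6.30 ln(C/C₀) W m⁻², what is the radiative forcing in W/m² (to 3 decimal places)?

CO₂ absorption bands are partially saturated, so forcing scales with the logarithm of the concentration ratio.
CO₂: 6.30 × ln(1168/477) = 6.30 × ln(2.44864) = 6.30 × 0.89553 = 5.6418 W/m².

ΔF = 5.642 W/m²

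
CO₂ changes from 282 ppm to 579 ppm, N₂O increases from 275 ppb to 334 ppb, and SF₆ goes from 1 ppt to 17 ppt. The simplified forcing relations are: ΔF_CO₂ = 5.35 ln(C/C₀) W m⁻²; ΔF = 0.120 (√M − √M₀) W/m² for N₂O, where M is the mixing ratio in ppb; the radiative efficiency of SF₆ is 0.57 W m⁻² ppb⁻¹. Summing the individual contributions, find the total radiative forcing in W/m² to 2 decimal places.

ΔF = 4.06 W/m²

CO₂: 5.35 × ln(579/282) = 5.35 × ln(2.05319) = 5.35 × 0.71939 = 3.8487 W/m².
N₂O: 0.120 × (√334 − √275) = 0.120 × (18.2757 − 16.5831) = 0.120 × 1.6926 = 0.2031 W/m².
SF₆: Δ = 17 − 1 = 16 ppt = 0.016 ppb; ΔF = 0.57 × 0.016 = 0.0091 W/m².
Total ΔF = 3.8487 + 0.2031 + 0.0091 = 4.0609 W/m².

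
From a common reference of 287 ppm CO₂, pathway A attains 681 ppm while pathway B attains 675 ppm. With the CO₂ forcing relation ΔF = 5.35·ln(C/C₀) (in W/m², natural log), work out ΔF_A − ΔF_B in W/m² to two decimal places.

ΔF_A − ΔF_B = 0.05 W/m²

ΔF_A = 5.35 ln(681/287) = 5.35 × 0.86408 = 4.6228 W/m².
ΔF_B = 5.35 ln(675/287) = 5.35 × 0.85523 = 4.5755 W/m².
Difference: 4.6228 − 4.5755 = 0.0473 W/m².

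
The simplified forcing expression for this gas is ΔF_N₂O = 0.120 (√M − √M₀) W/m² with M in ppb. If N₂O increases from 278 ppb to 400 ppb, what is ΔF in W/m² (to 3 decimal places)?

ΔF = 0.399 W/m²

N₂O: 0.120 × (√400 − √278) = 0.120 × (20.0000 − 16.6733) = 0.120 × 3.3267 = 0.3992 W/m².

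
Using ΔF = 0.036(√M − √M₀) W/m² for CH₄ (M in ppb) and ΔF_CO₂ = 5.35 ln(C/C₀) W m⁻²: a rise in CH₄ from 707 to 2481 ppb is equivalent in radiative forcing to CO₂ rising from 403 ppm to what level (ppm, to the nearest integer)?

CH₄ forcing: 0.036 × (√2481 − √707) = 0.036 × (49.8096 − 26.5895) = 0.036 × 23.2201 = 0.83592 W/m².
Set 5.35 ln(C/403) = 0.83592: ln(C/403) = 0.83592/5.35 = 0.15625, so C = 403 × e^0.15625 = 403 × 1.16912 = 471.16 ppm.

C ≈ 471 ppm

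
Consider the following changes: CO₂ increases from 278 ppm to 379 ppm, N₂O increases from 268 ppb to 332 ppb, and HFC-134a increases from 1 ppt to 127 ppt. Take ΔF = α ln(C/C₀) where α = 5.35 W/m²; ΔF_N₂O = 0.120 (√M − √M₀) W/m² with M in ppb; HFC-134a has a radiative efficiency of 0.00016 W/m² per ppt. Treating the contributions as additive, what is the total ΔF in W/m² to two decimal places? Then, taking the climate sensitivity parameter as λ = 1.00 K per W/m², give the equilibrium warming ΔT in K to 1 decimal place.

ΔF = 1.90 W/m²; ΔT = 1.9 K

CO₂: 5.35 × ln(379/278) = 5.35 × ln(1.36331) = 5.35 × 0.30992 = 1.6581 W/m².
N₂O: 0.120 × (√332 − √268) = 0.120 × (18.2209 − 16.3707) = 0.120 × 1.8502 = 0.2220 W/m².
HFC-134a: ΔF = 0.00016 × (127 − 1) = 0.00016 × 126 = 0.0202 W/m².
Total ΔF = 1.6581 + 0.2220 + 0.0202 = 1.9003 W/m².
ΔT = λ ΔF = 1.00 × 1.90 = 1.9000 K.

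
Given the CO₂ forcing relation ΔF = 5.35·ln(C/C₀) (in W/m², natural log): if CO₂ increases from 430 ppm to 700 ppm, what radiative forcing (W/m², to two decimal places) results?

CO₂: 5.35 × ln(700/430) = 5.35 × ln(1.62791) = 5.35 × 0.48730 = 2.6071 W/m².

ΔF = 2.61 W/m²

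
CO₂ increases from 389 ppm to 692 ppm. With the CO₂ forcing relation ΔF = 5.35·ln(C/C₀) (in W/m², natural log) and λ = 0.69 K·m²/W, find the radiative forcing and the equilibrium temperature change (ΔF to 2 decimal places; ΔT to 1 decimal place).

CO₂: 5.35 × ln(692/389) = 5.35 × ln(1.77892) = 5.35 × 0.57601 = 3.0817 W/m².
ΔT = λ ΔF = 0.69 × 3.08 = 2.1252 K.

ΔF = 3.08 W/m²; ΔT = 2.1 K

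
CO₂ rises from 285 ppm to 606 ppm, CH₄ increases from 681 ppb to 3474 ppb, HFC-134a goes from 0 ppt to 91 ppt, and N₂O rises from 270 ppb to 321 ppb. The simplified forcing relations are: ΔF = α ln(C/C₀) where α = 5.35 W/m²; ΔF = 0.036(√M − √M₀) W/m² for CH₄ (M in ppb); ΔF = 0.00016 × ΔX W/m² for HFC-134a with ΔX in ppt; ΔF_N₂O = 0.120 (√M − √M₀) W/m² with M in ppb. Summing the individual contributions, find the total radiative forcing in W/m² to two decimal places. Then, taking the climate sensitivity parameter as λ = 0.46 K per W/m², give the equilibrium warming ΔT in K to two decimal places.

ΔF = 5.41 W/m²; ΔT = 2.49 K

CO₂: 5.35 × ln(606/285) = 5.35 × ln(2.12632) = 5.35 × 0.75439 = 4.0360 W/m².
CH₄: 0.036 × (√3474 − √681) = 0.036 × (58.9406 − 26.0960) = 0.036 × 32.8446 = 1.1824 W/m².
HFC-134a: ΔF = 0.00016 × (91 − 0) = 0.00016 × 91 = 0.0146 W/m².
N₂O: 0.120 × (√321 − √270) = 0.120 × (17.9165 − 16.4317) = 0.120 × 1.4848 = 0.1782 W/m².
Total ΔF = 4.0360 + 1.1824 + 0.0146 + 0.1782 = 5.4112 W/m².
ΔT = λ ΔF = 0.46 × 5.41 = 2.4886 K.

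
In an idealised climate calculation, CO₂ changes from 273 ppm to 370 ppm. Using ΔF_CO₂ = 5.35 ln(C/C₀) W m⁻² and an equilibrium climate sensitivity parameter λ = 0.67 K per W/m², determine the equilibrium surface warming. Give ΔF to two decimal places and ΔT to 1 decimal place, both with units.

ΔF = 1.63 W/m²; ΔT = 1.1 K

CO₂: 5.35 × ln(370/273) = 5.35 × ln(1.35531) = 5.35 × 0.30403 = 1.6266 W/m².
ΔT = λ ΔF = 0.67 × 1.63 = 1.0921 K.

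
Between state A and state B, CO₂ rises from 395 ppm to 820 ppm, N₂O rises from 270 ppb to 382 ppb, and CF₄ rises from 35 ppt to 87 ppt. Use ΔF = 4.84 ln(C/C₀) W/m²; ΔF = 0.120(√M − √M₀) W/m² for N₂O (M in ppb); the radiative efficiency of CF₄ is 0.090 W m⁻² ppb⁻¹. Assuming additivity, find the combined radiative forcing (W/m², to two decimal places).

ΔF = 3.91 W/m²

CO₂: 4.84 × ln(820/395) = 4.84 × ln(2.07595) = 4.84 × 0.73042 = 3.5352 W/m².
N₂O: 0.120 × (√382 − √270) = 0.120 × (19.5448 − 16.4317) = 0.120 × 3.1131 = 0.3736 W/m².
CF₄: Δ = 87 − 35 = 52 ppt = 0.052 ppb; ΔF = 0.090 × 0.052 = 0.0047 W/m².
Total ΔF = 3.5352 + 0.3736 + 0.0047 = 3.9135 W/m².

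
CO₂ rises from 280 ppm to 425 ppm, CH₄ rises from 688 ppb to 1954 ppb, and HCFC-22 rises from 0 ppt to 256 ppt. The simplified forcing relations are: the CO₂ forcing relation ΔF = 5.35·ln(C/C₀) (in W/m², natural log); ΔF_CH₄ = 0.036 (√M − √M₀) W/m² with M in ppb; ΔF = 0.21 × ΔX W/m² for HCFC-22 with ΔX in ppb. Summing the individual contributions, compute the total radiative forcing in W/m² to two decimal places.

ΔF = 2.93 W/m²

CO₂: 5.35 × ln(425/280) = 5.35 × ln(1.51786) = 5.35 × 0.41730 = 2.2326 W/m².
CH₄: 0.036 × (√1954 − √688) = 0.036 × (44.2041 − 26.2298) = 0.036 × 17.9743 = 0.6471 W/m².
HCFC-22: Δ = 256 − 0 = 256 ppt = 0.256 ppb; ΔF = 0.21 × 0.256 = 0.0538 W/m².
Total ΔF = 2.2326 + 0.6471 + 0.0538 = 2.9335 W/m².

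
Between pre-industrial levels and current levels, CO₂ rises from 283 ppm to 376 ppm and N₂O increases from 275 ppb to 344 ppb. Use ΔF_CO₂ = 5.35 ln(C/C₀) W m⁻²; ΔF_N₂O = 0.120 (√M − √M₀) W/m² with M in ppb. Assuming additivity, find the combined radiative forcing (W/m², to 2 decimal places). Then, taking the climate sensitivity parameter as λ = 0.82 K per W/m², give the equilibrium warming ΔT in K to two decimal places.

CO₂: 5.35 × ln(376/283) = 5.35 × ln(1.32862) = 5.35 × 0.28414 = 1.5201 W/m².
N₂O: 0.120 × (√344 − √275) = 0.120 × (18.5472 − 16.5831) = 0.120 × 1.9641 = 0.2357 W/m².
Total ΔF = 1.5201 + 0.2357 = 1.7558 W/m².
ΔT = λ ΔF = 0.82 × 1.76 = 1.4432 K.

ΔF = 1.76 W/m²; ΔT = 1.44 K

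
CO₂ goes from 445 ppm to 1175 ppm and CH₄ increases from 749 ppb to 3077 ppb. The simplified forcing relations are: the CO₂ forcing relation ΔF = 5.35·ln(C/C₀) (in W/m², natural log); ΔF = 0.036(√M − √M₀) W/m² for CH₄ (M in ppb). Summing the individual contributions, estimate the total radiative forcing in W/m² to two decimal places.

CO₂: 5.35 × ln(1175/445) = 5.35 × ln(2.64045) = 5.35 × 0.97095 = 5.1946 W/m².
CH₄: 0.036 × (√3077 − √749) = 0.036 × (55.4707 − 27.3679) = 0.036 × 28.1028 = 1.0117 W/m².
Total ΔF = 5.1946 + 1.0117 = 6.2063 W/m².

ΔF = 6.21 W/m²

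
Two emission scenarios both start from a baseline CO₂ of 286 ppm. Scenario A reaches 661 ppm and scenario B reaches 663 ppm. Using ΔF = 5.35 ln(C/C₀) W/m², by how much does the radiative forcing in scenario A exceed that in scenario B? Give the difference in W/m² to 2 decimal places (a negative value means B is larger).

ΔF_A = 5.35 ln(661/286) = 5.35 × 0.83776 = 4.4820 W/m².
ΔF_B = 5.35 ln(663/286) = 5.35 × 0.84078 = 4.4982 W/m².
Difference: 4.4820 − 4.4982 = -0.0162 W/m².

ΔF_A − ΔF_B = -0.02 W/m²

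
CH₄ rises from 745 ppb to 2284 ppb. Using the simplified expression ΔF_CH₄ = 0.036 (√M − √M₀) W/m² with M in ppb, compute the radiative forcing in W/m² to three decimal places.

CH₄: 0.036 × (√2284 − √745) = 0.036 × (47.7912 − 27.2947) = 0.036 × 20.4965 = 0.7379 W/m².

ΔF = 0.738 W/m²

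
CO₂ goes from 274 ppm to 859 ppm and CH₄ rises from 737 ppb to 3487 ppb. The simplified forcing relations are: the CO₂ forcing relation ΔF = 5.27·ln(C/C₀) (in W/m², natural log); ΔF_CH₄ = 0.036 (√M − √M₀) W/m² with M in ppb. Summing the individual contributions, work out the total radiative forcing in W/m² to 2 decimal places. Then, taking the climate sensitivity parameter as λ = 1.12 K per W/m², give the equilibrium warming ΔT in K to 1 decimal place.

ΔF = 7.17 W/m²; ΔT = 8.0 K

CO₂: 5.27 × ln(859/274) = 5.27 × ln(3.13504) = 5.27 × 1.14264 = 6.0217 W/m².
CH₄: 0.036 × (√3487 − √737) = 0.036 × (59.0508 − 27.1477) = 0.036 × 31.9031 = 1.1485 W/m².
Total ΔF = 6.0217 + 1.1485 = 7.1702 W/m².
ΔT = λ ΔF = 1.12 × 7.17 = 8.0304 K.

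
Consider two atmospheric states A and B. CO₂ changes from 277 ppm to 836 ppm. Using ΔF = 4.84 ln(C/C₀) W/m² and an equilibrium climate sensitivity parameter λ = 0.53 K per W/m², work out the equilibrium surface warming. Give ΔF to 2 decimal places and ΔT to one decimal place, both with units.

CO₂: 4.84 × ln(836/277) = 4.84 × ln(3.01805) = 4.84 × 1.10461 = 5.3463 W/m².
ΔT = λ ΔF = 0.53 × 5.35 = 2.8355 K.

ΔF = 5.35 W/m²; ΔT = 2.8 K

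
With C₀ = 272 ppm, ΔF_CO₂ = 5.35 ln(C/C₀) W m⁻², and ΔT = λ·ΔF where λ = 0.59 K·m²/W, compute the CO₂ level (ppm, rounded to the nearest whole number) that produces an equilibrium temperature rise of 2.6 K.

C ≈ 620 ppm

Required forcing: ΔF = ΔT/λ = 2.6/0.59 = 4.4068 W/m².
Then ln(C/272) = ΔF/5.35 = 4.4068/5.35 = 0.82370.
So C = 272 × e^0.82370 = 272 × 2.27892 = 619.87 ppm.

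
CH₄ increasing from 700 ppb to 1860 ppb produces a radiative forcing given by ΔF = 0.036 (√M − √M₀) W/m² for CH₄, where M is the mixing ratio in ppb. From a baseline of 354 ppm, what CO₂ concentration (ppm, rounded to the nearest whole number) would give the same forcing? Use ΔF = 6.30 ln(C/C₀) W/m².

CH₄ forcing: 0.036 × (√1860 − √700) = 0.036 × (43.1277 − 26.4575) = 0.036 × 16.6702 = 0.60013 W/m².
Set 6.30 ln(C/354) = 0.60013: ln(C/354) = 0.60013/6.30 = 0.09526, so C = 354 × e^0.09526 = 354 × 1.09994 = 389.38 ppm.

C ≈ 389 ppm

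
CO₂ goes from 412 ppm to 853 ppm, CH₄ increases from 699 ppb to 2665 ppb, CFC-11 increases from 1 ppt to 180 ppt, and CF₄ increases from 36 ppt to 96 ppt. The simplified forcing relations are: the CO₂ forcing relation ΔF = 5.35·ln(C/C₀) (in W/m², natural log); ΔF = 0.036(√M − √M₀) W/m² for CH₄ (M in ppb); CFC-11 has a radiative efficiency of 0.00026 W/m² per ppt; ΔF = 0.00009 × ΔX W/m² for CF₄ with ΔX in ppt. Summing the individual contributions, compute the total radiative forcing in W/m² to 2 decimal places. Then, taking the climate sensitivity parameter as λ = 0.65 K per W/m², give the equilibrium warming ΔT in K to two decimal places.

ΔF = 4.85 W/m²; ΔT = 3.15 K

CO₂: 5.35 × ln(853/412) = 5.35 × ln(2.07039) = 5.35 × 0.72774 = 3.8934 W/m².
CH₄: 0.036 × (√2665 − √699) = 0.036 × (51.6236 − 26.4386) = 0.036 × 25.1850 = 0.9067 W/m².
CFC-11: ΔF = 0.00026 × (180 − 1) = 0.00026 × 179 = 0.0465 W/m².
CF₄: ΔF = 0.00009 × (96 − 36) = 0.00009 × 60 = 0.0054 W/m².
Total ΔF = 3.8934 + 0.9067 + 0.0465 + 0.0054 = 4.8520 W/m².
ΔT = λ ΔF = 0.65 × 4.85 = 3.1525 K.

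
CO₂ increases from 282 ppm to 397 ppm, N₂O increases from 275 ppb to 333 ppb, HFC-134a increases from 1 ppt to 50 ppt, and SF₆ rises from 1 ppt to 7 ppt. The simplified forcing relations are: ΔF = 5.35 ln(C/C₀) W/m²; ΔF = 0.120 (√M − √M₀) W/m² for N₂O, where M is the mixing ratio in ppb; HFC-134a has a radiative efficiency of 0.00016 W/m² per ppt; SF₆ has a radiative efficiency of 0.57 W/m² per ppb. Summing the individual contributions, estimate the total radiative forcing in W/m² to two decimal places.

ΔF = 2.04 W/m²

CO₂: 5.35 × ln(397/282) = 5.35 × ln(1.40780) = 5.35 × 0.34203 = 1.8299 W/m².
N₂O: 0.120 × (√333 − √275) = 0.120 × (18.2483 − 16.5831) = 0.120 × 1.6652 = 0.1998 W/m².
HFC-134a: ΔF = 0.00016 × (50 − 1) = 0.00016 × 49 = 0.0078 W/m².
SF₆: Δ = 7 − 1 = 6 ppt = 0.006 ppb; ΔF = 0.57 × 0.006 = 0.0034 W/m².
Total ΔF = 1.8299 + 0.1998 + 0.0078 + 0.0034 = 2.0409 W/m².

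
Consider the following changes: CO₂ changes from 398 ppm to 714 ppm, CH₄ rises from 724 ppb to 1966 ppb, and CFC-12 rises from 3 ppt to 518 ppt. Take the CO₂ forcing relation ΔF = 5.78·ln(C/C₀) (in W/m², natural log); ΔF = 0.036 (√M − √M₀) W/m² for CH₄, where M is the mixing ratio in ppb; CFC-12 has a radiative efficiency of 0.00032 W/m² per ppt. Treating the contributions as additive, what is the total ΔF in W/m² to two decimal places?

ΔF = 4.17 W/m²

CO₂: 5.78 × ln(714/398) = 5.78 × ln(1.79397) = 5.78 × 0.58443 = 3.3780 W/m².
CH₄: 0.036 × (√1966 − √724) = 0.036 × (44.3396 − 26.9072) = 0.036 × 17.4324 = 0.6276 W/m².
CFC-12: ΔF = 0.00032 × (518 − 3) = 0.00032 × 515 = 0.1648 W/m².
Total ΔF = 3.3780 + 0.6276 + 0.1648 = 4.1704 W/m².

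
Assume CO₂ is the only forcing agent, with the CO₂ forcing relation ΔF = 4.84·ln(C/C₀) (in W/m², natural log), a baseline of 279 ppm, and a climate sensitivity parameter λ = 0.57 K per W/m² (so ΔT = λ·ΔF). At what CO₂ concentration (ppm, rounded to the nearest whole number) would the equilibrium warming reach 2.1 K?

Required forcing: ΔF = ΔT/λ = 2.1/0.57 = 3.6842 W/m².
Then ln(C/279) = ΔF/4.84 = 3.6842/4.84 = 0.76120.
So C = 279 × e^0.76120 = 279 × 2.14084 = 597.29 ppm.

C ≈ 597 ppm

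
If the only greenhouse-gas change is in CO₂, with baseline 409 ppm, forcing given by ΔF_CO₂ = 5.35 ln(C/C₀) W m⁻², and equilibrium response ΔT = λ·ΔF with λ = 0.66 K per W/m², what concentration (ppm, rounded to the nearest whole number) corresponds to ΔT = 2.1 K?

Required forcing: ΔF = ΔT/λ = 2.1/0.66 = 3.1818 W/m².
Then ln(C/409) = ΔF/5.35 = 3.1818/5.35 = 0.59473.
So C = 409 × e^0.59473 = 409 × 1.81254 = 741.33 ppm.

C ≈ 741 ppm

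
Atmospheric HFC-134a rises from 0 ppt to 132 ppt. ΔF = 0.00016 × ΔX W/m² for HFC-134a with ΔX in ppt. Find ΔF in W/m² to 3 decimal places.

ΔF = 0.021 W/m²

HFC-134a: ΔF = 0.00016 × (132 − 0) = 0.00016 × 132 = 0.0211 W/m².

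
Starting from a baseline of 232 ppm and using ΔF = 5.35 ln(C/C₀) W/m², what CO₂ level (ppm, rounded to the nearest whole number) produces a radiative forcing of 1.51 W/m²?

C ≈ 308 ppm

Set 5.35 ln(C/232) = 1.51, so ln(C/232) = 1.51/5.35 = 0.28224.
Then C/232 = e^0.28224 = 1.32610, giving C = 232 × 1.32610 = 307.66 ppm.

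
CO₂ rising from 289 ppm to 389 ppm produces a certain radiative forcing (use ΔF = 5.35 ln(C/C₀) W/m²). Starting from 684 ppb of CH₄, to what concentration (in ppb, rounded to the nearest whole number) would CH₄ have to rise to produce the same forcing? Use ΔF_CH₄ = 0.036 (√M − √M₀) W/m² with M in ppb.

CO₂ forcing: 5.35 × ln(389/289) = 5.35 × 0.297153 = 1.58977 W/m².
Set 0.036(√M − √684) = 1.58977: √M = 1.58977/0.036 + √684 = 44.1603 + 26.1534 = 70.3137.
M = (70.3137)² = 4944.02 ppb.

M ≈ 4944 ppb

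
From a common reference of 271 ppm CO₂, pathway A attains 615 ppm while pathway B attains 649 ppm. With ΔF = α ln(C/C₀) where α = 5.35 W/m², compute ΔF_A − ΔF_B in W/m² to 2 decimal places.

ΔF_A = 5.35 ln(615/271) = 5.35 × 0.81950 = 4.3843 W/m².
ΔF_B = 5.35 ln(649/271) = 5.35 × 0.87331 = 4.6722 W/m².
Difference: 4.3843 − 4.6722 = -0.2879 W/m².
(Equivalently, ΔF_A − ΔF_B = 5.35 ln(615/649) = 5.35 × -0.05381 = -0.2879 W/m².)

ΔF_A − ΔF_B = -0.29 W/m²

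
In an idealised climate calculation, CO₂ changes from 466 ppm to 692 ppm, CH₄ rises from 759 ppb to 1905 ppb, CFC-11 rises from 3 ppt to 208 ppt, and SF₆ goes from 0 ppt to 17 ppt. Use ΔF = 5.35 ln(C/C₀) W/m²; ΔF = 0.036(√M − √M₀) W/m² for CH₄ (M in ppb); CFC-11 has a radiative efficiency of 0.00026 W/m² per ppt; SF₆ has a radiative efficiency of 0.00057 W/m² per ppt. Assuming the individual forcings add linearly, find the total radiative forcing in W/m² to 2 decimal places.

CO₂: 5.35 × ln(692/466) = 5.35 × ln(1.48498) = 5.35 × 0.39540 = 2.1154 W/m².
CH₄: 0.036 × (√1905 − √759) = 0.036 × (43.6463 − 27.5500) = 0.036 × 16.0963 = 0.5795 W/m².
CFC-11: ΔF = 0.00026 × (208 − 3) = 0.00026 × 205 = 0.0533 W/m².
SF₆: ΔF = 0.00057 × (17 − 0) = 0.00057 × 17 = 0.0097 W/m².
Total ΔF = 2.1154 + 0.5795 + 0.0533 + 0.0097 = 2.7579 W/m².

ΔF = 2.76 W/m²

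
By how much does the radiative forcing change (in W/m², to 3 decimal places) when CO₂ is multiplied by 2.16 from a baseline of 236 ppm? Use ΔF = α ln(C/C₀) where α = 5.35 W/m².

ΔF = 5.35 × ln(2.16) = 5.35 × 0.77011 = 4.1201 W/m².

ΔF = 4.120 W/m²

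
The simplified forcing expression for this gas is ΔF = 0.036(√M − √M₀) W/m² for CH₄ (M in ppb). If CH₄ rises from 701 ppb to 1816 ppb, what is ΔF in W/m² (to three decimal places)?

CH₄: 0.036 × (√1816 − √701) = 0.036 × (42.6146 − 26.4764) = 0.036 × 16.1382 = 0.5810 W/m².

ΔF = 0.581 W/m²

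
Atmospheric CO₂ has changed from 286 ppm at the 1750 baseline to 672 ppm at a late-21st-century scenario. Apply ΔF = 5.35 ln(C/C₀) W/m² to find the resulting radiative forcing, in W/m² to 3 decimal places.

ΔF = 4.570 W/m²

CO₂ absorption bands are partially saturated, so forcing scales with the logarithm of the concentration ratio.
CO₂: 5.35 × ln(672/286) = 5.35 × ln(2.34965) = 5.35 × 0.85427 = 4.5703 W/m².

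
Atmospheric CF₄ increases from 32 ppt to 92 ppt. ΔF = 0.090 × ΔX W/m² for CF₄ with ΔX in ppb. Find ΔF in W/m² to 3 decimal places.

CF₄: Δ = 92 − 32 = 60 ppt = 0.060 ppb; ΔF = 0.090 × 0.060 = 0.0054 W/m².

ΔF = 0.005 W/m²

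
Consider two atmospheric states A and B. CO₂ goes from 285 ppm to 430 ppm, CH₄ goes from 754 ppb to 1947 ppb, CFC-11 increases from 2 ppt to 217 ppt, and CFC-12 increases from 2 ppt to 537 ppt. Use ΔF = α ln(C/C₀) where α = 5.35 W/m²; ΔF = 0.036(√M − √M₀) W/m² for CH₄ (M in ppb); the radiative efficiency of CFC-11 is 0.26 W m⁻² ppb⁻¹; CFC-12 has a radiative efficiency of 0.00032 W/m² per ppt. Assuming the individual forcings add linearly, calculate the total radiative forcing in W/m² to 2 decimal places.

CO₂: 5.35 × ln(430/285) = 5.35 × ln(1.50877) = 5.35 × 0.41129 = 2.2004 W/m².
CH₄: 0.036 × (√1947 − √754) = 0.036 × (44.1248 − 27.4591) = 0.036 × 16.6657 = 0.6000 W/m².
CFC-11: Δ = 217 − 2 = 215 ppt = 0.215 ppb; ΔF = 0.26 × 0.215 = 0.0559 W/m².
CFC-12: ΔF = 0.00032 × (537 − 2) = 0.00032 × 535 = 0.1712 W/m².
Total ΔF = 2.2004 + 0.6000 + 0.0559 + 0.1712 = 3.0275 W/m².

ΔF = 3.03 W/m²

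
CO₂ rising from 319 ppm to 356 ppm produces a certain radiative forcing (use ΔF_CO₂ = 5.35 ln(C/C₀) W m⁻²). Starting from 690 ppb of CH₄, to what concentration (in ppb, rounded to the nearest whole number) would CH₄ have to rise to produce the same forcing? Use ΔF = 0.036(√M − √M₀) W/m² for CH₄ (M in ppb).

CO₂ forcing: 5.35 × ln(356/319) = 5.35 × 0.109740 = 0.58711 W/m².
Set 0.036(√M − √690) = 0.58711: √M = 0.58711/0.036 + √690 = 16.3086 + 26.2679 = 42.5765.
M = (42.5765)² = 1812.76 ppb.

M ≈ 1813 ppb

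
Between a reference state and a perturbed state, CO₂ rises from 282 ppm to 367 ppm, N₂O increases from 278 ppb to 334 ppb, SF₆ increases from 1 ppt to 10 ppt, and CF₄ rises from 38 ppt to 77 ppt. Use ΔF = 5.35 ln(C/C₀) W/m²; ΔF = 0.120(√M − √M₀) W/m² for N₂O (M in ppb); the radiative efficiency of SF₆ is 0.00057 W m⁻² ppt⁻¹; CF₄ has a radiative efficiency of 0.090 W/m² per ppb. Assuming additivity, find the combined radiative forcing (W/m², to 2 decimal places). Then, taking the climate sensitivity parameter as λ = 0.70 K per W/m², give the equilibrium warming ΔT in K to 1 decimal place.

ΔF = 1.61 W/m²; ΔT = 1.1 K

CO₂: 5.35 × ln(367/282) = 5.35 × ln(1.30142) = 5.35 × 0.26346 = 1.4095 W/m².
N₂O: 0.120 × (√334 − √278) = 0.120 × (18.2757 − 16.6733) = 0.120 × 1.6024 = 0.1923 W/m².
SF₆: ΔF = 0.00057 × (10 − 1) = 0.00057 × 9 = 0.0051 W/m².
CF₄: Δ = 77 − 38 = 39 ppt = 0.039 ppb; ΔF = 0.090 × 0.039 = 0.0035 W/m².
Total ΔF = 1.4095 + 0.1923 + 0.0051 + 0.0035 = 1.6104 W/m².
ΔT = λ ΔF = 0.70 × 1.61 = 1.1270 K.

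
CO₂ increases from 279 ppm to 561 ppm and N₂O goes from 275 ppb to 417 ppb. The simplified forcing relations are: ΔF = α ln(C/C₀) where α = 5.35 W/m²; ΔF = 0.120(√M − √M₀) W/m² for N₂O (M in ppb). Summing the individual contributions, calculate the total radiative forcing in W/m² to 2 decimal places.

ΔF = 4.20 W/m²

CO₂: 5.35 × ln(561/279) = 5.35 × ln(2.01075) = 5.35 × 0.69851 = 3.7370 W/m².
N₂O: 0.120 × (√417 − √275) = 0.120 × (20.4206 − 16.5831) = 0.120 × 3.8375 = 0.4605 W/m².
Total ΔF = 3.7370 + 0.4605 = 4.1975 W/m².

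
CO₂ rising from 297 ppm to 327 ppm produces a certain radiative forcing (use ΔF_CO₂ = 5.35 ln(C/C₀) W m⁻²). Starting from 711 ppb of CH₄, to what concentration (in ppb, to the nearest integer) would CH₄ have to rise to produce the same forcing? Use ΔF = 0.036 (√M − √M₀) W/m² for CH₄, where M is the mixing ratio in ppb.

CO₂ forcing: 5.35 × ln(327/297) = 5.35 × 0.096228 = 0.51482 W/m².
Set 0.036(√M − √711) = 0.51482: √M = 0.51482/0.036 + √711 = 14.3006 + 26.6646 = 40.9652.
M = (40.9652)² = 1678.15 ppb.

M ≈ 1678 ppb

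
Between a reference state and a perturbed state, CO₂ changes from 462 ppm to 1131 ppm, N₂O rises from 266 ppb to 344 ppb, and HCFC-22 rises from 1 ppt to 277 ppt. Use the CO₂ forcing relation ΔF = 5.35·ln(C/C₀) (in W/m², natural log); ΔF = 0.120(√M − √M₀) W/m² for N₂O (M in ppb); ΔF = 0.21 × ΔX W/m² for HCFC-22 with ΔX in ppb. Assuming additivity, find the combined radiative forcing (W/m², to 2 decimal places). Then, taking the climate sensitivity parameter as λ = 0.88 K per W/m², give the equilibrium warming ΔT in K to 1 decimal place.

ΔF = 5.12 W/m²; ΔT = 4.5 K

CO₂: 5.35 × ln(1131/462) = 5.35 × ln(2.44805) = 5.35 × 0.89529 = 4.7898 W/m².
N₂O: 0.120 × (√344 − √266) = 0.120 × (18.5472 − 16.3095) = 0.120 × 2.2377 = 0.2685 W/m².
HCFC-22: Δ = 277 − 1 = 276 ppt = 0.276 ppb; ΔF = 0.21 × 0.276 = 0.0580 W/m².
Total ΔF = 4.7898 + 0.2685 + 0.0580 = 5.1163 W/m².
ΔT = λ ΔF = 0.88 × 5.12 = 4.5056 K.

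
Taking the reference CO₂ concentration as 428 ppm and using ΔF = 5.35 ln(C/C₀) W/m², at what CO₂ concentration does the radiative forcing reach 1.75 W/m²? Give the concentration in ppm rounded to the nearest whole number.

C ≈ 594 ppm

Set 5.35 ln(C/428) = 1.75, so ln(C/428) = 1.75/5.35 = 0.32710.
Then C/428 = e^0.32710 = 1.38694, giving C = 428 × 1.38694 = 593.61 ppm.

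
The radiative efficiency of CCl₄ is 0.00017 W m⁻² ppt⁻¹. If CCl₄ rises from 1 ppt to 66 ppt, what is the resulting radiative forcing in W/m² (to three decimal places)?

ΔF = 0.011 W/m²

CCl₄: ΔF = 0.00017 × (66 − 1) = 0.00017 × 65 = 0.0111 W/m².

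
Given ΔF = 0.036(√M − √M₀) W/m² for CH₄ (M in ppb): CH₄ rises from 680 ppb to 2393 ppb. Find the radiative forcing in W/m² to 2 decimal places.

ΔF = 0.82 W/m²

CH₄: 0.036 × (√2393 − √680) = 0.036 × (48.9183 − 26.0768) = 0.036 × 22.8415 = 0.8223 W/m².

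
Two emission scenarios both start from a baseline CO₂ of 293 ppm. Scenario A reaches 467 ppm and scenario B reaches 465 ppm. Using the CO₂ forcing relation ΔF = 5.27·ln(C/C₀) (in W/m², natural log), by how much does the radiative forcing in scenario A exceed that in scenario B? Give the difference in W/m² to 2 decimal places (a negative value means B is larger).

ΔF_A = 5.27 ln(467/293) = 5.27 × 0.46616 = 2.4567 W/m².
ΔF_B = 5.27 ln(465/293) = 5.27 × 0.46186 = 2.4340 W/m².
Difference: 2.4567 − 2.4340 = 0.0227 W/m².

ΔF_A − ΔF_B = 0.02 W/m²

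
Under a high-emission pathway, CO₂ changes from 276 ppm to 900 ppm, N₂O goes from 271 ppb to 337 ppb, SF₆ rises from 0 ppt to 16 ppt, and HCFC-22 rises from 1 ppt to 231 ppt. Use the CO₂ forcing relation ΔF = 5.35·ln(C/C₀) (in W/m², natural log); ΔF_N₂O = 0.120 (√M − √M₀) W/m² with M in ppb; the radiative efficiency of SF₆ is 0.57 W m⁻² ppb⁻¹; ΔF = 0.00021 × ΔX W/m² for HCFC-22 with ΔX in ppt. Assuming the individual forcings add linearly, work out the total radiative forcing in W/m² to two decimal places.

ΔF = 6.61 W/m²

CO₂: 5.35 × ln(900/276) = 5.35 × ln(3.26087) = 5.35 × 1.18199 = 6.3236 W/m².
N₂O: 0.120 × (√337 − √271) = 0.120 × (18.3576 − 16.4621) = 0.120 × 1.8955 = 0.2275 W/m².
SF₆: Δ = 16 − 0 = 16 ppt = 0.016 ppb; ΔF = 0.57 × 0.016 = 0.0091 W/m².
HCFC-22: ΔF = 0.00021 × (231 − 1) = 0.00021 × 230 = 0.0483 W/m².
Total ΔF = 6.3236 + 0.2275 + 0.0091 + 0.0483 = 6.6085 W/m².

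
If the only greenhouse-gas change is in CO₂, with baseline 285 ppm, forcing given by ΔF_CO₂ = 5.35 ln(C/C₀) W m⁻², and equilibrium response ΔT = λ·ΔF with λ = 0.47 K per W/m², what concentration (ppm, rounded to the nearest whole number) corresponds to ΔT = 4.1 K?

Required forcing: ΔF = ΔT/λ = 4.1/0.47 = 8.7234 W/m².
Then ln(C/285) = ΔF/5.35 = 8.7234/5.35 = 1.63054.
So C = 285 × e^1.63054 = 285 × 5.10663 = 1455.39 ppm.

C ≈ 1455 ppm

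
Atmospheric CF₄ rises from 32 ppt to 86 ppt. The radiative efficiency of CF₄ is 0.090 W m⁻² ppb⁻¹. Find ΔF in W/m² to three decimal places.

ΔF = 0.005 W/m²

CF₄: Δ = 86 − 32 = 54 ppt = 0.054 ppb; ΔF = 0.090 × 0.054 = 0.0049 W/m².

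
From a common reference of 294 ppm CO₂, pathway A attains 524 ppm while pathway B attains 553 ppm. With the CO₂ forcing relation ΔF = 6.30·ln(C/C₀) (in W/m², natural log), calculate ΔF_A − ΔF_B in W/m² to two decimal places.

ΔF_A = 6.30 ln(524/294) = 6.30 × 0.57791 = 3.6408 W/m².
ΔF_B = 6.30 ln(553/294) = 6.30 × 0.63178 = 3.9802 W/m².
Difference: 3.6408 − 3.9802 = -0.3394 W/m².
(Equivalently, ΔF_A − ΔF_B = 6.30 ln(524/553) = 6.30 × -0.05387 = -0.3394 W/m².)

ΔF_A − ΔF_B = -0.34 W/m²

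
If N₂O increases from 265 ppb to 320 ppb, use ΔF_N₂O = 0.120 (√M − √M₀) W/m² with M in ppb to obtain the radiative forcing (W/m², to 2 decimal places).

N₂O: 0.120 × (√320 − √265) = 0.120 × (17.8885 − 16.2788) = 0.120 × 1.6097 = 0.1932 W/m².

ΔF = 0.19 W/m²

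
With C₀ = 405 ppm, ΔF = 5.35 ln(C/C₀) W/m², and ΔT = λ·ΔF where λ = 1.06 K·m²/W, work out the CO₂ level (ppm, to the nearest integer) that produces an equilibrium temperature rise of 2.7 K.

Required forcing: ΔF = ΔT/λ = 2.7/1.06 = 2.5472 W/m².
Then ln(C/405) = ΔF/5.35 = 2.5472/5.35 = 0.47611.
So C = 405 × e^0.47611 = 405 × 1.60980 = 651.97 ppm.

C ≈ 652 ppm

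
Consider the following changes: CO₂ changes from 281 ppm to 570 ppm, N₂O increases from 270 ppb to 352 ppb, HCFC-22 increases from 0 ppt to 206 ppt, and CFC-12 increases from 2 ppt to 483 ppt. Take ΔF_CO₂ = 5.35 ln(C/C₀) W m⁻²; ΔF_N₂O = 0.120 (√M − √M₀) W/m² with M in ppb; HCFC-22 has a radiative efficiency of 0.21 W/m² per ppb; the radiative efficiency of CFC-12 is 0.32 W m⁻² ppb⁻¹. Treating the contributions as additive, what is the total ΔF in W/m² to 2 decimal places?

ΔF = 4.26 W/m²

CO₂: 5.35 × ln(570/281) = 5.35 × ln(2.02847) = 5.35 × 0.70728 = 3.7839 W/m².
N₂O: 0.120 × (√352 − √270) = 0.120 × (18.7617 − 16.4317) = 0.120 × 2.3300 = 0.2796 W/m².
HCFC-22: Δ = 206 − 0 = 206 ppt = 0.206 ppb; ΔF = 0.21 × 0.206 = 0.0433 W/m².
CFC-12: Δ = 483 − 2 = 481 ppt = 0.481 ppb; ΔF = 0.32 × 0.481 = 0.1539 W/m².
Total ΔF = 3.7839 + 0.2796 + 0.0433 + 0.1539 = 4.2607 W/m².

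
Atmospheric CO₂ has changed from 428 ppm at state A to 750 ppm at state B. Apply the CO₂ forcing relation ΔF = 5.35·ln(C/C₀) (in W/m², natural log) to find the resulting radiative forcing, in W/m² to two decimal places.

ΔF = 3.00 W/m²

CO₂: 5.35 × ln(750/428) = 5.35 × ln(1.75234) = 5.35 × 0.56095 = 3.0011 W/m².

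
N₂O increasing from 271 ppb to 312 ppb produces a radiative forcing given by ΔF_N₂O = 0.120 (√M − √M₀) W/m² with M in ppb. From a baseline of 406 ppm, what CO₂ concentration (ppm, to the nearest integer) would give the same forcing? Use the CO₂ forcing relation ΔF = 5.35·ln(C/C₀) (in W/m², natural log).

N₂O forcing: 0.120 × (√312 − √271) = 0.120 × (17.6635 − 16.4621) = 0.120 × 1.2014 = 0.14417 W/m².
Set 5.35 ln(C/406) = 0.14417: ln(C/406) = 0.14417/5.35 = 0.02695, so C = 406 × e^0.02695 = 406 × 1.02732 = 417.09 ppm.

C ≈ 417 ppm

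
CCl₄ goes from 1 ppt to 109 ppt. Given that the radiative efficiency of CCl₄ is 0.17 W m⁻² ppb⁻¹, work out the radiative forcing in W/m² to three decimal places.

ΔF = 0.018 W/m²

CCl₄: Δ = 109 − 1 = 108 ppt = 0.108 ppb; ΔF = 0.17 × 0.108 = 0.0184 W/m².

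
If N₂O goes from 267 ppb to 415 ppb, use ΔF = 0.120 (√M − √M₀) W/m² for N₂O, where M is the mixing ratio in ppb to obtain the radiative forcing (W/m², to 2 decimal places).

N₂O: 0.120 × (√415 − √267) = 0.120 × (20.3715 − 16.3401) = 0.120 × 4.0314 = 0.4838 W/m².

ΔF = 0.48 W/m²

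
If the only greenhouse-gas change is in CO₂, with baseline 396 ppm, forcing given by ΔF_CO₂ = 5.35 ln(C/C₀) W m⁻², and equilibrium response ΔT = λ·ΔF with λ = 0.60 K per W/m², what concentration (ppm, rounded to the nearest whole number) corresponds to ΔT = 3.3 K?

Required forcing: ΔF = ΔT/λ = 3.3/0.60 = 5.5000 W/m².
Then ln(C/396) = ΔF/5.35 = 5.5000/5.35 = 1.02804.
So C = 396 × e^1.02804 = 396 × 2.79558 = 1107.05 ppm.

C ≈ 1107 ppm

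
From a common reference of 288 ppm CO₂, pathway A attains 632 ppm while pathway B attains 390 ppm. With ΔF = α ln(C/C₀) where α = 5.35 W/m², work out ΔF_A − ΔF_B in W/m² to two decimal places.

ΔF_A − ΔF_B = 2.58 W/m²

ΔF_A = 5.35 ln(632/288) = 5.35 × 0.78593 = 4.2047 W/m².
ΔF_B = 5.35 ln(390/288) = 5.35 × 0.30319 = 1.6221 W/m².
Difference: 4.2047 − 1.6221 = 2.5826 W/m².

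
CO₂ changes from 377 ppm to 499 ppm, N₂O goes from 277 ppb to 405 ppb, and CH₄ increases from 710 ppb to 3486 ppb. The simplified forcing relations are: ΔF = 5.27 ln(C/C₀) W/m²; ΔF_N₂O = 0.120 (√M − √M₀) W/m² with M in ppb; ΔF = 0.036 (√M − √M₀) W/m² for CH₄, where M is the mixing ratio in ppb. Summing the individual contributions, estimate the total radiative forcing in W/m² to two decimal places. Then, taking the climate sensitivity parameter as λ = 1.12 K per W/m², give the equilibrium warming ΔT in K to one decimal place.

ΔF = 3.06 W/m²; ΔT = 3.4 K

CO₂: 5.27 × ln(499/377) = 5.27 × ln(1.32361) = 5.27 × 0.28036 = 1.4775 W/m².
N₂O: 0.120 × (√405 − √277) = 0.120 × (20.1246 − 16.6433) = 0.120 × 3.4813 = 0.4178 W/m².
CH₄: 0.036 × (√3486 − √710) = 0.036 × (59.0424 − 26.6458) = 0.036 × 32.3966 = 1.1663 W/m².
Total ΔF = 1.4775 + 0.4178 + 1.1663 = 3.0616 W/m².
ΔT = λ ΔF = 1.12 × 3.06 = 3.4272 K.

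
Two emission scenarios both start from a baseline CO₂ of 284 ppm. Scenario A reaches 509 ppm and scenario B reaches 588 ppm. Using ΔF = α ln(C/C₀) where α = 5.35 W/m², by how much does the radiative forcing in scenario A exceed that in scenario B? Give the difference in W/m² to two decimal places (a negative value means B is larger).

ΔF_A − ΔF_B = -0.77 W/m²

ΔF_A = 5.35 ln(509/284) = 5.35 × 0.58347 = 3.1216 W/m².
ΔF_B = 5.35 ln(588/284) = 5.35 × 0.72775 = 3.8935 W/m².
Difference: 3.1216 − 3.8935 = -0.7719 W/m².
(Equivalently, ΔF_A − ΔF_B = 5.35 ln(509/588) = 5.35 × -0.14428 = -0.7719 W/m².)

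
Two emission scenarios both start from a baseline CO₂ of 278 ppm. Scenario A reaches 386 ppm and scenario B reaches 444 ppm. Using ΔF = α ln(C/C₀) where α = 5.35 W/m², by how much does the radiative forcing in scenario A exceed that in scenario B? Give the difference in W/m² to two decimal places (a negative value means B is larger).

ΔF_A = 5.35 ln(386/278) = 5.35 × 0.32822 = 1.7560 W/m².
ΔF_B = 5.35 ln(444/278) = 5.35 × 0.46820 = 2.5049 W/m².
Difference: 1.7560 − 2.5049 = -0.7489 W/m².
(Equivalently, ΔF_A − ΔF_B = 5.35 ln(386/444) = 5.35 × -0.13999 = -0.7489 W/m².)

ΔF_A − ΔF_B = -0.75 W/m²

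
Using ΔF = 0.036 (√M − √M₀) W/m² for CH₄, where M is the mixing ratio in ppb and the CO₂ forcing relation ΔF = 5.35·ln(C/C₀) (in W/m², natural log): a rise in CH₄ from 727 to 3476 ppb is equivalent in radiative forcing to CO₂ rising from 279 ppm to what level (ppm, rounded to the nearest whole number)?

C ≈ 346 ppm

CH₄ forcing: 0.036 × (√3476 − √727) = 0.036 × (58.9576 − 26.9629) = 0.036 × 31.9947 = 1.15181 W/m².
Set 5.35 ln(C/279) = 1.15181: ln(C/279) = 1.15181/5.35 = 0.21529, so C = 279 × e^0.21529 = 279 × 1.24022 = 346.02 ppm.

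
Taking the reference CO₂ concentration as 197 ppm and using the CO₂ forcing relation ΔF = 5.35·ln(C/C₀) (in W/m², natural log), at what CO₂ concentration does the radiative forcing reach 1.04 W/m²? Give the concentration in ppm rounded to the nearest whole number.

C ≈ 239 ppm

Set 5.35 ln(C/197) = 1.04, so ln(C/197) = 1.04/5.35 = 0.19439.
Then C/197 = e^0.19439 = 1.21457, giving C = 197 × 1.21457 = 239.27 ppm.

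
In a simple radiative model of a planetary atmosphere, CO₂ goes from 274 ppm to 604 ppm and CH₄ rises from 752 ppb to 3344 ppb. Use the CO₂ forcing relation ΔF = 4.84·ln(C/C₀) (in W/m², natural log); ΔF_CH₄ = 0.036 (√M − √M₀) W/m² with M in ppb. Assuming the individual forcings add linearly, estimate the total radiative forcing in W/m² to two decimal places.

CO₂: 4.84 × ln(604/274) = 4.84 × ln(2.20438) = 4.84 × 0.79045 = 3.8258 W/m².
CH₄: 0.036 × (√3344 − √752) = 0.036 × (57.8273 − 27.4226) = 0.036 × 30.4047 = 1.0946 W/m².
Total ΔF = 3.8258 + 1.0946 = 4.9204 W/m².

ΔF = 4.92 W/m²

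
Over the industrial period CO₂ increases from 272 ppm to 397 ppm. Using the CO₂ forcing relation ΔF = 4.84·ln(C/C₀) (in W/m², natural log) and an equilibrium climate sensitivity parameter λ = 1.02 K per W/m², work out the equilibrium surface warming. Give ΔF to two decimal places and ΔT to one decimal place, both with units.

ΔF = 1.83 W/m²; ΔT = 1.9 K

CO₂: 4.84 × ln(397/272) = 4.84 × ln(1.45956) = 4.84 × 0.37814 = 1.8302 W/m².
ΔT = λ ΔF = 1.02 × 1.83 = 1.8666 K.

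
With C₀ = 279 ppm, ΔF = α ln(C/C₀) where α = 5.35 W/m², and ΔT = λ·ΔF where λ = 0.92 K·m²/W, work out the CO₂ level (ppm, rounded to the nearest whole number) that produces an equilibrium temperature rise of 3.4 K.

C ≈ 557 ppm

Required forcing: ΔF = ΔT/λ = 3.4/0.92 = 3.6957 W/m².
Then ln(C/279) = ΔF/5.35 = 3.6957/5.35 = 0.69079.
So C = 279 × e^0.69079 = 279 × 1.99529 = 556.69 ppm.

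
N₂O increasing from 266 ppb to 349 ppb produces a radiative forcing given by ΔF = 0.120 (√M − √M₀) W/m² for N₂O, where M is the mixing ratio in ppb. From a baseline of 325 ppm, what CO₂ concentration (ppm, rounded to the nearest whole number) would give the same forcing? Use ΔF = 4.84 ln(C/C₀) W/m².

N₂O forcing: 0.120 × (√349 − √266) = 0.120 × (18.6815 − 16.3095) = 0.120 × 2.3720 = 0.28464 W/m².
Set 4.84 ln(C/325) = 0.28464: ln(C/325) = 0.28464/4.84 = 0.05881, so C = 325 × e^0.05881 = 325 × 1.06057 = 344.69 ppm.

C ≈ 345 ppm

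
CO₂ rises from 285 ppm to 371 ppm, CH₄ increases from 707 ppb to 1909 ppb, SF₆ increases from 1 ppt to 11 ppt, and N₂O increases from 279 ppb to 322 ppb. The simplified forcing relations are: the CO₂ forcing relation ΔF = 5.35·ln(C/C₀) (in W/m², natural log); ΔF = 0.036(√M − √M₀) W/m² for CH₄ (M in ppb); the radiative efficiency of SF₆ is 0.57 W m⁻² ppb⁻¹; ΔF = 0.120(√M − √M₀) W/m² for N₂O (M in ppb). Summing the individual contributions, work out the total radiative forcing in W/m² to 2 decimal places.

ΔF = 2.18 W/m²

CO₂: 5.35 × ln(371/285) = 5.35 × ln(1.30175) = 5.35 × 0.26371 = 1.4108 W/m².
CH₄: 0.036 × (√1909 − √707) = 0.036 × (43.6921 − 26.5895) = 0.036 × 17.1026 = 0.6157 W/m².
SF₆: Δ = 11 − 1 = 10 ppt = 0.010 ppb; ΔF = 0.57 × 0.010 = 0.0057 W/m².
N₂O: 0.120 × (√322 − √279) = 0.120 × (17.9444 − 16.7033) = 0.120 × 1.2411 = 0.1489 W/m².
Total ΔF = 1.4108 + 0.6157 + 0.0057 + 0.1489 = 2.1811 W/m².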